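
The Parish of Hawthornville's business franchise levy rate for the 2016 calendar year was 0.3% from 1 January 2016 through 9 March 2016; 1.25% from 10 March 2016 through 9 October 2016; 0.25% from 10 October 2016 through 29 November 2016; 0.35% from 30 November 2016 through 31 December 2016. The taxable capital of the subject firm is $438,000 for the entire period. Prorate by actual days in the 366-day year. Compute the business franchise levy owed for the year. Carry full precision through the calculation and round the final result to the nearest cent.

1 January – 9 March 2016: 69 days at 0.3% → $438,000 × 0.3% × 69/366 = $247.7213
10 March – 9 October 2016: 214 days at 1.25% → $438,000 × 1.25% × 214/366 = $3,201.2295
10 October – 29 November 2016: 51 days at 0.25% → $438,000 × 0.25% × 51/366 = $152.5820
30 November – 31 December 2016: 32 days at 0.35% → $438,000 × 0.35% × 32/366 = $134.0328
Total = $3,735.5656

$3,735.57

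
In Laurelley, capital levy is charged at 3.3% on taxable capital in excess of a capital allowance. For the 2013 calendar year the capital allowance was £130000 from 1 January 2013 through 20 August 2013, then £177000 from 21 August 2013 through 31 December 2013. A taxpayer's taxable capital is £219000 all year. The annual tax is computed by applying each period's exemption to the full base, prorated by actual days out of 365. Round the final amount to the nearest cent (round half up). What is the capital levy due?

1 January – 20 August 2013: 232 days, exemption £130000 → (£219000 − £130000) × 3.3% × 232/365 = £1866.8055
21 August – 31 December 2013: 133 days, exemption £177000 → (£219000 − £177000) × 3.3% × 133/365 = £505.0356
Total = £2371.8411

£2371.84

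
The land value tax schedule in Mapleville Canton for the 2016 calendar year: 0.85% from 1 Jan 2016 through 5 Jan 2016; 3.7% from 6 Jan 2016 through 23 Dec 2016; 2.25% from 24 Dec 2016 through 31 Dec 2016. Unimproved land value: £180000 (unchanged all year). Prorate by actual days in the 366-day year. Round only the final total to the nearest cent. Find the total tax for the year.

£6532.87

1 Jan – 5 Jan 2016: 5 days at 0.85% → £180000 × 0.85% × 5/366 = £20.9016
6 Jan – 23 Dec 2016: 353 days at 3.7% → £180000 × 3.7% × 353/366 = £6423.4426
24 Dec – 31 Dec 2016: 8 days at 2.25% → £180000 × 2.25% × 8/366 = £88.5246
Total = £6532.8689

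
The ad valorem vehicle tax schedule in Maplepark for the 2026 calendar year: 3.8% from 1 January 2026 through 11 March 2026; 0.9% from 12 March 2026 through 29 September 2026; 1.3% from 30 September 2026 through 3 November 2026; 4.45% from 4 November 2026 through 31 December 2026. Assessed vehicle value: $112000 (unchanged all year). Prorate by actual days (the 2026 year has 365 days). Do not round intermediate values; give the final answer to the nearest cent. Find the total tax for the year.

$2305.67

1 January – 11 March 2026: 70 days at 3.8% → $112000 × 3.8% × 70/365 = $816.2192
12 March – 29 September 2026: 202 days at 0.9% → $112000 × 0.9% × 202/365 = $557.8521
30 September – 3 November 2026: 35 days at 1.3% → $112000 × 1.3% × 35/365 = $139.6164
4 November – 31 December 2026: 58 days at 4.45% → $112000 × 4.45% × 58/365 = $791.9781
Total = $2305.6658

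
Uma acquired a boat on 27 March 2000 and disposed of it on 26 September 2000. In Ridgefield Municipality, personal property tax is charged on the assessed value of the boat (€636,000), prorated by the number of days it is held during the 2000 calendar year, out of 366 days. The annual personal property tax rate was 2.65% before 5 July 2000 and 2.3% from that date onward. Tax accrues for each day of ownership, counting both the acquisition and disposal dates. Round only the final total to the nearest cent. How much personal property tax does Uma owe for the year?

€7,962.16

27 March – 4 July 2000: 100 days at 2.65% → €636,000 × 2.65% × 100/366 = €4,604.9180
5 July – 26 September 2000: 84 days at 2.3% → €636,000 × 2.3% × 84/366 = €3,357.2459
Total = €7,962.1639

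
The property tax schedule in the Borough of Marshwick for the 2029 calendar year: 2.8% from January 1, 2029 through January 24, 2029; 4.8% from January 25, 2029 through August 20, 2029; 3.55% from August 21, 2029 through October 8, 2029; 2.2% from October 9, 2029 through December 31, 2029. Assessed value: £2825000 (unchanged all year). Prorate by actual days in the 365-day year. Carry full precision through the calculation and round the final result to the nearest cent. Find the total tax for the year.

£110240.79

January 1 – January 24, 2029: 24 days at 2.8% → £2825000 × 2.8% × 24/365 = £5201.0959
January 25 – August 20, 2029: 208 days at 4.8% → £2825000 × 4.8% × 208/365 = £77273.4247
August 21 – October 8, 2029: 49 days at 3.55% → £2825000 × 3.55% × 49/365 = £13463.2534
October 9 – December 31, 2029: 84 days at 2.2% → £2825000 × 2.2% × 84/365 = £14303.0137
Total = £110240.7877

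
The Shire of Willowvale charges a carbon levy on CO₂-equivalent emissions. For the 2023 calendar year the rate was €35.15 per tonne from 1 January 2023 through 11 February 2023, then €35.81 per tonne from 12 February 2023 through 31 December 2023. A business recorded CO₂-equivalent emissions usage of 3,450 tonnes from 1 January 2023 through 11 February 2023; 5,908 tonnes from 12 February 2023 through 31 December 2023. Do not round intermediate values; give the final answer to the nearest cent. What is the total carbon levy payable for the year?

€332,832.98

1 January – 11 February 2023: 3,450 tonnes at €35.15/tonne → €121,267.50
12 February – 31 December 2023: 5,908 tonnes at €35.81/tonne → €211,565.48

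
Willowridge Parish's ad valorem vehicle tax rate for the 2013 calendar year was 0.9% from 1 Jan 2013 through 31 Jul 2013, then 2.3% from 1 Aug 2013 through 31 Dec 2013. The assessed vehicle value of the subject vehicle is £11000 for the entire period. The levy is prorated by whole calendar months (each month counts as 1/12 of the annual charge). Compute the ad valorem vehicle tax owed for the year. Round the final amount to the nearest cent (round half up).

1 Jan – 31 Jul 2013: 7 months at 0.9% → £11000 × 0.9% × 7/12 = £57.7500
1 Aug – 31 Dec 2013: 5 months at 2.3% → £11000 × 2.3% × 5/12 = £105.4167
Total = £163.1667

£163.17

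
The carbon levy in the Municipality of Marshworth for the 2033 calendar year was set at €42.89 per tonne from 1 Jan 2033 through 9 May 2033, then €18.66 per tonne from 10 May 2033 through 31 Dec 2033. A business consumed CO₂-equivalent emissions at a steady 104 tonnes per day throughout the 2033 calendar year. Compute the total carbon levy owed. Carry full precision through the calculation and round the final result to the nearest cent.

1 Jan – 9 May 2033: 129 days × 104 tonnes/day = 13,416 tonnes at €42.89/tonne → €575,412.24
10 May – 31 Dec 2033: 236 days × 104 tonnes/day = 24,544 tonnes at €18.66/tonne → €457,991.04

€1,033,403.28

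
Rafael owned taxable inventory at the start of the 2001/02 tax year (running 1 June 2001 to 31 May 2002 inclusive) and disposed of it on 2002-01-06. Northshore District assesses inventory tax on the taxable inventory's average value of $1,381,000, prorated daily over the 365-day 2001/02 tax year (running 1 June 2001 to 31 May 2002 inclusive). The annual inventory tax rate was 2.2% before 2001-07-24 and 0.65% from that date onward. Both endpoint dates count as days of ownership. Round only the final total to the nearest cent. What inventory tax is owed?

2001-06-01 to 2001-07-23: 53 days at 2.2% → $1,381,000 × 2.2% × 53/365 = $4,411.6329
2001-07-24 to 2002-01-06: 167 days at 0.65% → $1,381,000 × 0.65% × 167/365 = $4,107.0562
Total = $8,518.6890

$8,518.69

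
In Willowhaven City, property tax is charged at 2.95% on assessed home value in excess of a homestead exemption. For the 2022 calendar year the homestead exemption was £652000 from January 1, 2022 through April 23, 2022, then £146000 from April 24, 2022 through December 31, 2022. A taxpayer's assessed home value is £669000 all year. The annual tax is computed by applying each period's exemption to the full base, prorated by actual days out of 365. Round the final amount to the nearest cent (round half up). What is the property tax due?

January 1 – April 23, 2022: 113 days, exemption £652000 → (£669000 − £652000) × 2.95% × 113/365 = £155.2589
April 24 – December 31, 2022: 252 days, exemption £146000 → (£669000 − £146000) × 2.95% × 252/365 = £10652.0055
Total = £10807.2644

£10807.26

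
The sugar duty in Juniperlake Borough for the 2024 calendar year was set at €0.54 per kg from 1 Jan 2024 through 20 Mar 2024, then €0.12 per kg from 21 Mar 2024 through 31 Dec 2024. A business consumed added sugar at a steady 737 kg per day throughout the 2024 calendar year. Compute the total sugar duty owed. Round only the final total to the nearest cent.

1 Jan – 20 Mar 2024: 80 days × 737 kg/day = 58,960 kg at €0.54/kg → €31,838.40
21 Mar – 31 Dec 2024: 286 days × 737 kg/day = 210,782 kg at €0.12/kg → €25,293.84

€57,132.24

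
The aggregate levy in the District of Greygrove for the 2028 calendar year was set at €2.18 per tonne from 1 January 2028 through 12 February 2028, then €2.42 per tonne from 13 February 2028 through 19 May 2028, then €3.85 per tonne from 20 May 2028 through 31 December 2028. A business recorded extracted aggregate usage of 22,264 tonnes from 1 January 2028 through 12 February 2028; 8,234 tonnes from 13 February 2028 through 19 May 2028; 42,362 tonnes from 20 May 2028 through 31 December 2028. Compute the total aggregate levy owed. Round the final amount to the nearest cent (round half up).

1 January – 12 February 2028: 22,264 tonnes at €2.18/tonne → €48,535.52
13 February – 19 May 2028: 8,234 tonnes at €2.42/tonne → €19,926.28
20 May – 31 December 2028: 42,362 tonnes at €3.85/tonne → €163,093.70

€231,555.50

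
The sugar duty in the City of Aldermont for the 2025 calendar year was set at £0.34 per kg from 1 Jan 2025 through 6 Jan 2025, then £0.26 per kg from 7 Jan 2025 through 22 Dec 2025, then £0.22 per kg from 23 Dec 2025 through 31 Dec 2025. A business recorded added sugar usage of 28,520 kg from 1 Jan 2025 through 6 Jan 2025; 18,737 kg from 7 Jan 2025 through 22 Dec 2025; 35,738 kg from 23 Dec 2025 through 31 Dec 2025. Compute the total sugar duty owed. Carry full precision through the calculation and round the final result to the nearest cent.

£22,430.78

1 Jan – 6 Jan 2025: 28,520 kg at £0.34/kg → £9,696.80
7 Jan – 22 Dec 2025: 18,737 kg at £0.26/kg → £4,871.62
23 Dec – 31 Dec 2025: 35,738 kg at £0.22/kg → £7,862.36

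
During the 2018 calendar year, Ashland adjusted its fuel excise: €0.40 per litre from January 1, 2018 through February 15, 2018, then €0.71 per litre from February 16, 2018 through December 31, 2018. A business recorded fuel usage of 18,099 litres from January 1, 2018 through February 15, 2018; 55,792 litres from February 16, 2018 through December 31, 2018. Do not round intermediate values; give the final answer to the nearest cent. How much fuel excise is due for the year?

January 1 – February 15, 2018: 18,099 litres at €0.40/litre → €7239.60
February 16 – December 31, 2018: 55,792 litres at €0.71/litre → €39612.32

€46851.92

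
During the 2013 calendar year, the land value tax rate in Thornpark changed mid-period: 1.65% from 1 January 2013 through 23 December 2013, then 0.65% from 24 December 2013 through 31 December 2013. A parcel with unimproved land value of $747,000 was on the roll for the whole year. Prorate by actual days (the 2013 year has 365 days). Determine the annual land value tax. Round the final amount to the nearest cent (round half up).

1 January – 23 December 2013: 357 days at 1.65% → $747,000 × 1.65% × 357/365 = $12,055.3521
24 December – 31 December 2013: 8 days at 0.65% → $747,000 × 0.65% × 8/365 = $106.4219
Total = $12,161.7740

$12,161.77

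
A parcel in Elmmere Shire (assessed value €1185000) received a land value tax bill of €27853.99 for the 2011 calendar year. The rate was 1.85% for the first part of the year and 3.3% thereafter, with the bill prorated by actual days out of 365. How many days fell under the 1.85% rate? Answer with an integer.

239 days

Let d = days at the first rate; then 365 − d days at the second rate.
€1185000 × [1.85%·d + 3.3%·(365−d)] / 365 = €27853.99
Solving gives d = 239, so the new rate took effect on 28 Aug 2011.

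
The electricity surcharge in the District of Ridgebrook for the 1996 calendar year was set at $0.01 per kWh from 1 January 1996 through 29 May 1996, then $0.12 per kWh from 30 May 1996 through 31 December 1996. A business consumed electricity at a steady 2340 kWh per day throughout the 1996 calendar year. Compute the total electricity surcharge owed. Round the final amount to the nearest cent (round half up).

1 January – 29 May 1996: 150 days × 2340 kWh/day = 351,000 kWh at $0.01/kWh → $3510.00
30 May – 31 December 1996: 216 days × 2340 kWh/day = 505,440 kWh at $0.12/kWh → $60652.80

$64162.80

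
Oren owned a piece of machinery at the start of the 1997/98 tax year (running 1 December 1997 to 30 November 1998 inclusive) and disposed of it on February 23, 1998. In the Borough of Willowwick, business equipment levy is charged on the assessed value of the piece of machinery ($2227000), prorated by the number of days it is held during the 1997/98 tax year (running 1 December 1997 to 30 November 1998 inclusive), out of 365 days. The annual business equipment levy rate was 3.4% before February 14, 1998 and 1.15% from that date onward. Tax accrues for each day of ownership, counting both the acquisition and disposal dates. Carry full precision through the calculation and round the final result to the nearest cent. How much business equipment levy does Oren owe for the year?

$16260.15

December 1, 1997 – February 13, 1998: 75 days at 3.4% → $2227000 × 3.4% × 75/365 = $15558.4932
February 14 – February 23, 1998: 10 days at 1.15% → $2227000 × 1.15% × 10/365 = $701.6575
Total = $16260.1507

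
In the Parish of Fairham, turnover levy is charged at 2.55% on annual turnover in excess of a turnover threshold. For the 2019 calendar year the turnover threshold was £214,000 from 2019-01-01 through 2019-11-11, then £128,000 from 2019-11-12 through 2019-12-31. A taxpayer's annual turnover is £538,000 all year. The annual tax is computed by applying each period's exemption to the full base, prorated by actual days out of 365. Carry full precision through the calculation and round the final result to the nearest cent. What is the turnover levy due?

£8,562.41

2019-01-01 to 2019-11-11: 315 days, exemption £214,000 → (£538,000 − £214,000) × 2.55% × 315/365 = £7,130.2192
2019-11-12 to 2019-12-31: 50 days, exemption £128,000 → (£538,000 − £128,000) × 2.55% × 50/365 = £1,432.1918
Total = £8,562.4110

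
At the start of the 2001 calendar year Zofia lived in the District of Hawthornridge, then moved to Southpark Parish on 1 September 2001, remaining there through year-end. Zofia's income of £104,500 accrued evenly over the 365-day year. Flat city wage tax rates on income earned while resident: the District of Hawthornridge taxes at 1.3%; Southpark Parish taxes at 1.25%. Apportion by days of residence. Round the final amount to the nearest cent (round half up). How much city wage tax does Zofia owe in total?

The District of Hawthornridge, 1 January – 31 August 2001: 243 days → £104,500 × 1.3% × 243/365 = £904.4260
Southpark Parish, 1 September – 31 December 2001: 122 days → £104,500 × 1.25% × 122/365 = £436.6096
Total = £1,341.0356

£1,341.04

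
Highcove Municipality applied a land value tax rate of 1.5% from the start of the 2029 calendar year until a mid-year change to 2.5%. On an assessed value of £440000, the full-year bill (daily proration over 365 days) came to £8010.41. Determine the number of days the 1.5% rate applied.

Let d = days at the first rate; then 365 − d days at the second rate.
£440000 × [1.5%·d + 2.5%·(365−d)] / 365 = £8010.41
Solving gives d = 248, so the new rate took effect on September 6, 2029.

248 days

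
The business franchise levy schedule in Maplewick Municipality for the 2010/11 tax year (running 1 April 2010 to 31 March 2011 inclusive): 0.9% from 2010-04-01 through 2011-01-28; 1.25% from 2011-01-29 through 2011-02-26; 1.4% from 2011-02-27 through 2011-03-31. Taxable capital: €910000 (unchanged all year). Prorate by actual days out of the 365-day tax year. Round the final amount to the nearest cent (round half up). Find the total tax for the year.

2010-04-01 to 2011-01-28: 303 days at 0.9% → €910000 × 0.9% × 303/365 = €6798.8219
2011-01-29 to 2011-02-26: 29 days at 1.25% → €910000 × 1.25% × 29/365 = €903.7671
2011-02-27 to 2011-03-31: 33 days at 1.4% → €910000 × 1.4% × 33/365 = €1151.8356
Total = €8854.4247

€8854.42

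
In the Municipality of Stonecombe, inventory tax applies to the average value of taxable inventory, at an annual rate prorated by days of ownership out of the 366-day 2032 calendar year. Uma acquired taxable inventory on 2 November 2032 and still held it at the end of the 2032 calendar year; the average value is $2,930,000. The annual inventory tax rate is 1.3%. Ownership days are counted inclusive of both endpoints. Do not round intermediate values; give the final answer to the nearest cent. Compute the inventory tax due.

$6,244.26

Days held (2 November – 31 December 2032): 60 out of 366
Tax = $2,930,000 × 1.3% × 60/366 = $6,244.2623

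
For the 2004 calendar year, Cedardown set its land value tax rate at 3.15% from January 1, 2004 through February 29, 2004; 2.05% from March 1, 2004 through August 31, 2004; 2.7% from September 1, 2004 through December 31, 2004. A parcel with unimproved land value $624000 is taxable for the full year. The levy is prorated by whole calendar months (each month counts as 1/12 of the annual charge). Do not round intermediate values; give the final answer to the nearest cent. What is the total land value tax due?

$15288.00

January 1 – February 29, 2004: 2 months at 3.15% → $624000 × 3.15% × 2/12 = $3276.0000
March 1 – August 31, 2004: 6 months at 2.05% → $624000 × 2.05% × 6/12 = $6396.0000
September 1 – December 31, 2004: 4 months at 2.7% → $624000 × 2.7% × 4/12 = $5616.0000
Total = $15288.0000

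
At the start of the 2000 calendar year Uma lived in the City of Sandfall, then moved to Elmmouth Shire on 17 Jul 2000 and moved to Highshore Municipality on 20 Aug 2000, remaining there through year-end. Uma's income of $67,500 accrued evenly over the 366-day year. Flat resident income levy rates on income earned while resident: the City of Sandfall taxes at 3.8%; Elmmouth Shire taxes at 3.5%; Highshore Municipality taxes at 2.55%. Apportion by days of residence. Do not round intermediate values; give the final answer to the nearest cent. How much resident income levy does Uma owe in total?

$2,237.27

The City of Sandfall, 1 Jan – 16 Jul 2000: 198 days → $67,500 × 3.8% × 198/366 = $1,387.6230
Elmmouth Shire, 17 Jul – 19 Aug 2000: 34 days → $67,500 × 3.5% × 34/366 = $219.4672
Highshore Municipality, 20 Aug – 31 Dec 2000: 134 days → $67,500 × 2.55% × 134/366 = $630.1844
Total = $2,237.2746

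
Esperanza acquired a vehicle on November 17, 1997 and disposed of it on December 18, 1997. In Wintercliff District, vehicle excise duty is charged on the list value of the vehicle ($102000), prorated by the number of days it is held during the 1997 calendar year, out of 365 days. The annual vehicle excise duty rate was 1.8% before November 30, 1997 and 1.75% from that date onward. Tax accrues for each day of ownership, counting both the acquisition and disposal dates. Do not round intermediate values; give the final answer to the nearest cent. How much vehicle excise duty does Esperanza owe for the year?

$158.31

November 17 – November 29, 1997: 13 days at 1.8% → $102000 × 1.8% × 13/365 = $65.3918
November 30 – December 18, 1997: 19 days at 1.75% → $102000 × 1.75% × 19/365 = $92.9178
Total = $158.3096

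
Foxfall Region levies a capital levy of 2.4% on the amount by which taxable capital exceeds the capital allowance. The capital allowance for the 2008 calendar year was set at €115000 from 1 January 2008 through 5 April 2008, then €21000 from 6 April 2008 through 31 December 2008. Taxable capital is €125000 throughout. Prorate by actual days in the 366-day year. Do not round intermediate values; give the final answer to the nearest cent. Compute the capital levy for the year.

1 January – 5 April 2008: 96 days, exemption €115000 → (€125000 − €115000) × 2.4% × 96/366 = €62.9508
6 April – 31 December 2008: 270 days, exemption €21000 → (€125000 − €21000) × 2.4% × 270/366 = €1841.3115
Total = €1904.2623

€1904.26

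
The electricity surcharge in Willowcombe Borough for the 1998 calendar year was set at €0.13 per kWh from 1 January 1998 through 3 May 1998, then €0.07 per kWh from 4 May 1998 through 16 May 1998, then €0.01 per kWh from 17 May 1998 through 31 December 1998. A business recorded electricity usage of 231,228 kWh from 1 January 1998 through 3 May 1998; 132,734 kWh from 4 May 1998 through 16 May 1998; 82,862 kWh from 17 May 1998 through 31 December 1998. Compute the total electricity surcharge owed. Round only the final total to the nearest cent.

1 January – 3 May 1998: 231,228 kWh at €0.13/kWh → €30059.64
4 May – 16 May 1998: 132,734 kWh at €0.07/kWh → €9291.38
17 May – 31 December 1998: 82,862 kWh at €0.01/kWh → €828.62

€40179.64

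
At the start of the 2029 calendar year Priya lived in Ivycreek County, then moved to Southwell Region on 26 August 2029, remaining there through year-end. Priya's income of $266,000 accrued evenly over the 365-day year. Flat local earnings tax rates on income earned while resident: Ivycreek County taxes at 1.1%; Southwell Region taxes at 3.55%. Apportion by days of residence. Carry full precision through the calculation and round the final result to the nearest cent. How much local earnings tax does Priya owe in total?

Ivycreek County, 1 January – 25 August 2029: 237 days → $266,000 × 1.1% × 237/365 = $1,899.8959
Southwell Region, 26 August – 31 December 2029: 128 days → $266,000 × 3.55% × 128/365 = $3,311.5178
Total = $5,211.4137

$5,211.41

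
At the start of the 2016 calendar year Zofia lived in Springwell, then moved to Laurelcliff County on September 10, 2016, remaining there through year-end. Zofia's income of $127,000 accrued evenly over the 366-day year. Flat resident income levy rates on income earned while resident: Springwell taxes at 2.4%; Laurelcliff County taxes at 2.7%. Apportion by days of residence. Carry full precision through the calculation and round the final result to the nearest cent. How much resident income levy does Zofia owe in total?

$3,165.63

Springwell, January 1 – September 9, 2016: 253 days → $127,000 × 2.4% × 253/366 = $2,106.9508
Laurelcliff County, September 10 – December 31, 2016: 113 days → $127,000 × 2.7% × 113/366 = $1,058.6803
Total = $3,165.6311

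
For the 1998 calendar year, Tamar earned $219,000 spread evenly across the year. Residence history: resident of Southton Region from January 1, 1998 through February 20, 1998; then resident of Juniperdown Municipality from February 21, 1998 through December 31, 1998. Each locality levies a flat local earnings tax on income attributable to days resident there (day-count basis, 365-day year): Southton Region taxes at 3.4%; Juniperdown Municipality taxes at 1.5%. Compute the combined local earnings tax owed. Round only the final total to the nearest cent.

$3,866.40

Southton Region, January 1 – February 20, 1998: 51 days → $219,000 × 3.4% × 51/365 = $1,040.4000
Juniperdown Municipality, February 21 – December 31, 1998: 314 days → $219,000 × 1.5% × 314/365 = $2,826.0000
Total = $3,866.4000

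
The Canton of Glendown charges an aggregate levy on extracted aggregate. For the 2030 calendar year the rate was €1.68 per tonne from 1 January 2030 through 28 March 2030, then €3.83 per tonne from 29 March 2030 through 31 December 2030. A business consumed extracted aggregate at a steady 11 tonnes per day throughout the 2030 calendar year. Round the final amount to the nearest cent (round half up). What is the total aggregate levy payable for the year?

€13,319.90

1 January – 28 March 2030: 87 days × 11 tonnes/day = 957 tonnes at €1.68/tonne → €1,607.76
29 March – 31 December 2030: 278 days × 11 tonnes/day = 3,058 tonnes at €3.83/tonne → €11,712.14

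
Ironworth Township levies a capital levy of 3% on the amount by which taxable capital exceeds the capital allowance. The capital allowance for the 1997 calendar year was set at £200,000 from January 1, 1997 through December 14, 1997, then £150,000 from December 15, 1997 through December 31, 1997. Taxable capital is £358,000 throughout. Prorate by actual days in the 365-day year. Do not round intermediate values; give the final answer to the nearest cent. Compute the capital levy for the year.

January 1 – December 14, 1997: 348 days, exemption £200,000 → (£358,000 − £200,000) × 3% × 348/365 = £4,519.2329
December 15 – December 31, 1997: 17 days, exemption £150,000 → (£358,000 − £150,000) × 3% × 17/365 = £290.6301
Total = £4,809.8630

£4,809.86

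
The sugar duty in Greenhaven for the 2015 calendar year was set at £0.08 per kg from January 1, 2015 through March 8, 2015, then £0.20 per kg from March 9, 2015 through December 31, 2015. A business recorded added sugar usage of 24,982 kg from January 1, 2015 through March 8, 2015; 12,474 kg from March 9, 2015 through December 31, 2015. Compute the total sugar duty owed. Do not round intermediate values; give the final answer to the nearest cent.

£4493.36

January 1 – March 8, 2015: 24,982 kg at £0.08/kg → £1998.56
March 9 – December 31, 2015: 12,474 kg at £0.20/kg → £2494.80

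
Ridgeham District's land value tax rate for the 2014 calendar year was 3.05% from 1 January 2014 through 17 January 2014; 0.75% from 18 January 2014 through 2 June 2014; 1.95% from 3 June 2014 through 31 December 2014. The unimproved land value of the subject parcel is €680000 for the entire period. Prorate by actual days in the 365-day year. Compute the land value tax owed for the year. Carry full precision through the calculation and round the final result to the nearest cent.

1 January – 17 January 2014: 17 days at 3.05% → €680000 × 3.05% × 17/365 = €965.9726
18 January – 2 June 2014: 136 days at 0.75% → €680000 × 0.75% × 136/365 = €1900.2740
3 June – 31 December 2014: 212 days at 1.95% → €680000 × 1.95% × 212/365 = €7701.6986
Total = €10567.9452

€10567.95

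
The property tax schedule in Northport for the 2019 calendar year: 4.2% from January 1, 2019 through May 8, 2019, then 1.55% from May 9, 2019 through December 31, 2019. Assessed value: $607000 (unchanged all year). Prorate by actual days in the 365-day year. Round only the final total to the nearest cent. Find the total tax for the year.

January 1 – May 8, 2019: 128 days at 4.2% → $607000 × 4.2% × 128/365 = $8940.3616
May 9 – December 31, 2019: 237 days at 1.55% → $607000 × 1.55% × 237/365 = $6109.0808
Total = $15049.4425

$15049.44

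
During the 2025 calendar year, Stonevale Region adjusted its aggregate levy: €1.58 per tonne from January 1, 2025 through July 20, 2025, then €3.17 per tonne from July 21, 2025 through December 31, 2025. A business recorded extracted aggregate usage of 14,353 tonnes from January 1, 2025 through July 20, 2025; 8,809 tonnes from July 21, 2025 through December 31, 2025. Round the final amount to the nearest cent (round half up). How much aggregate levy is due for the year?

€50,602.27

January 1 – July 20, 2025: 14,353 tonnes at €1.58/tonne → €22,677.74
July 21 – December 31, 2025: 8,809 tonnes at €3.17/tonne → €27,924.53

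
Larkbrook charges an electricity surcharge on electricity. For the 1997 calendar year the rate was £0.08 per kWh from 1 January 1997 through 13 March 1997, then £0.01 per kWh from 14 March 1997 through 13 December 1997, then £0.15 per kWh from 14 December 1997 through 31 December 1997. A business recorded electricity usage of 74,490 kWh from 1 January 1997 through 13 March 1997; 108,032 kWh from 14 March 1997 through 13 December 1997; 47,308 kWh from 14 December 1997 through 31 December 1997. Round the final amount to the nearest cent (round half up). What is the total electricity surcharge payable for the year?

1 January – 13 March 1997: 74,490 kWh at £0.08/kWh → £5,959.20
14 March – 13 December 1997: 108,032 kWh at £0.01/kWh → £1,080.32
14 December – 31 December 1997: 47,308 kWh at £0.15/kWh → £7,096.20

£14,135.72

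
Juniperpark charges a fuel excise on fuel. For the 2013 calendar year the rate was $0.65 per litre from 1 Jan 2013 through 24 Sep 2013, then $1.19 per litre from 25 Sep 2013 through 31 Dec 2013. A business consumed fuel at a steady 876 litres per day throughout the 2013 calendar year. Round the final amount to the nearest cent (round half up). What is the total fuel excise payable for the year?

1 Jan – 24 Sep 2013: 267 days × 876 litres/day = 233,892 litres at $0.65/litre → $152,029.80
25 Sep – 31 Dec 2013: 98 days × 876 litres/day = 85,848 litres at $1.19/litre → $102,159.12

$254,188.92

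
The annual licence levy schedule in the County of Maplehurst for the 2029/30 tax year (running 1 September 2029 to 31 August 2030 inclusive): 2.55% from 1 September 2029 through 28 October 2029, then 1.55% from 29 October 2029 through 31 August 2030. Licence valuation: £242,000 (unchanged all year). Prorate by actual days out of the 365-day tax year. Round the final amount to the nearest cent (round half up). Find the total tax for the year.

1 September – 28 October 2029: 58 days at 2.55% → £242,000 × 2.55% × 58/365 = £980.5973
29 October 2029 – 31 August 2030: 307 days at 1.55% → £242,000 × 1.55% × 307/365 = £3,154.9507
Total = £4,135.5479

£4,135.55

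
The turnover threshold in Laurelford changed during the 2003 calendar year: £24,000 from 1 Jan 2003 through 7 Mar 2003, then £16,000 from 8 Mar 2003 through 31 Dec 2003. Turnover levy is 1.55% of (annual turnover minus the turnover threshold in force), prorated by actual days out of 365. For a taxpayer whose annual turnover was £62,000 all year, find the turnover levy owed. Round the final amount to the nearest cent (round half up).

£690.58

1 Jan – 7 Mar 2003: 66 days, exemption £24,000 → (£62,000 − £24,000) × 1.55% × 66/365 = £106.5041
8 Mar – 31 Dec 2003: 299 days, exemption £16,000 → (£62,000 − £16,000) × 1.55% × 299/365 = £584.0740
Total = £690.5781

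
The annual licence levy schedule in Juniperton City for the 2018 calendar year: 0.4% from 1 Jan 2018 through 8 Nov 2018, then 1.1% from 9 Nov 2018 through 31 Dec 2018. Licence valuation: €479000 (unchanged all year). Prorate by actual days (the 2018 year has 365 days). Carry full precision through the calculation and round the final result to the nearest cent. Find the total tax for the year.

€2402.87

1 Jan – 8 Nov 2018: 312 days at 0.4% → €479000 × 0.4% × 312/365 = €1637.7863
9 Nov – 31 Dec 2018: 53 days at 1.1% → €479000 × 1.1% × 53/365 = €765.0877
Total = €2402.8740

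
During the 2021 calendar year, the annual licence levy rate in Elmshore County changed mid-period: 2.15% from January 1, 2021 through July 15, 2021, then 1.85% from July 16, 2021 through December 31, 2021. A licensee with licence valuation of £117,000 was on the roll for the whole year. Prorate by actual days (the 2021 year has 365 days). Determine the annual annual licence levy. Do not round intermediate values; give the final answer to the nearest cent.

£2,352.98

January 1 – July 15, 2021: 196 days at 2.15% → £117,000 × 2.15% × 196/365 = £1,350.7890
July 16 – December 31, 2021: 169 days at 1.85% → £117,000 × 1.85% × 169/365 = £1,002.1932
Total = £2,352.9822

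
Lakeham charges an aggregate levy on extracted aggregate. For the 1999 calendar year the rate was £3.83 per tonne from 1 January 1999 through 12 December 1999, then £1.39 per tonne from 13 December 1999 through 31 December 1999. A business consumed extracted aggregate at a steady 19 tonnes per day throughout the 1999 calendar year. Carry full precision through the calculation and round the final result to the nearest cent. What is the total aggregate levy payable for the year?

1 January – 12 December 1999: 346 days × 19 tonnes/day = 6,574 tonnes at £3.83/tonne → £25178.42
13 December – 31 December 1999: 19 days × 19 tonnes/day = 361 tonnes at £1.39/tonne → £501.79

£25680.21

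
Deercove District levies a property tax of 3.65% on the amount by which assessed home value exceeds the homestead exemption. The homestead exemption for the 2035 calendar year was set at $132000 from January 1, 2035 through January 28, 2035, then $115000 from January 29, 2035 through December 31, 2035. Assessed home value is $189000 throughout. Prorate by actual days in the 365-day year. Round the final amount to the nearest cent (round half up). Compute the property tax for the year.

$2653.40

January 1 – January 28, 2035: 28 days, exemption $132000 → ($189000 − $132000) × 3.65% × 28/365 = $159.6000
January 29 – December 31, 2035: 337 days, exemption $115000 → ($189000 − $115000) × 3.65% × 337/365 = $2493.8000
Total = $2653.4000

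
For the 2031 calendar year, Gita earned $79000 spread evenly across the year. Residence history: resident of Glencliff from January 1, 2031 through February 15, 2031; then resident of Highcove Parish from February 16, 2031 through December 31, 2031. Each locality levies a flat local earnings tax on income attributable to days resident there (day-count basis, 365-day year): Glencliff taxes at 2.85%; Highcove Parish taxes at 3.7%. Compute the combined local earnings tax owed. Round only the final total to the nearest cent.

Glencliff, January 1 – February 15, 2031: 46 days → $79000 × 2.85% × 46/365 = $283.7507
Highcove Parish, February 16 – December 31, 2031: 319 days → $79000 × 3.7% × 319/365 = $2554.6219
Total = $2838.3726

$2838.37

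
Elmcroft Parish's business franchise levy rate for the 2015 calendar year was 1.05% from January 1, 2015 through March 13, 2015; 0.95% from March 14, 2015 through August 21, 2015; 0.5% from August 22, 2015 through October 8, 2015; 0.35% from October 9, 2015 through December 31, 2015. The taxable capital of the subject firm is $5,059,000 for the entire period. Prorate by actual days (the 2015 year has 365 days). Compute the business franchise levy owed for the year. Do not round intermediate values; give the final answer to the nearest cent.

$39,079.04

January 1 – March 13, 2015: 72 days at 1.05% → $5,059,000 × 1.05% × 72/365 = $10,478.3671
March 14 – August 21, 2015: 161 days at 0.95% → $5,059,000 × 0.95% × 161/365 = $21,199.2890
August 22 – October 8, 2015: 48 days at 0.5% → $5,059,000 × 0.5% × 48/365 = $3,326.4658
October 9 – December 31, 2015: 84 days at 0.35% → $5,059,000 × 0.35% × 84/365 = $4,074.9205
Total = $39,079.0425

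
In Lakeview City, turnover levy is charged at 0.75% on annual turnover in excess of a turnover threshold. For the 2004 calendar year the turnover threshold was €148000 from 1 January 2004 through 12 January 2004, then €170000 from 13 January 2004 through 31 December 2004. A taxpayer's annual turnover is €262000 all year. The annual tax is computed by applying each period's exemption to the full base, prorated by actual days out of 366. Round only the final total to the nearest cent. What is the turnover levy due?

1 January – 12 January 2004: 12 days, exemption €148000 → (€262000 − €148000) × 0.75% × 12/366 = €28.0328
13 January – 31 December 2004: 354 days, exemption €170000 → (€262000 − €170000) × 0.75% × 354/366 = €667.3770
Total = €695.4098

€695.41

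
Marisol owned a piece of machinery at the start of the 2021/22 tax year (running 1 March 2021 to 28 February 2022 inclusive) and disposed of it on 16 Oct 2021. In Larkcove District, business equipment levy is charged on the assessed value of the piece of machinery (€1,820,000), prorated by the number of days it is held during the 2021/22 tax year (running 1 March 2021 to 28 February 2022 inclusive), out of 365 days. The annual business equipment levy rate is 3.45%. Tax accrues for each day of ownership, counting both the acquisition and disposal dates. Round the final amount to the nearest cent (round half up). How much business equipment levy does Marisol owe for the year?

€39,566.30

Days held (1 Mar – 16 Oct 2021): 230 out of 365
Tax = €1,820,000 × 3.45% × 230/365 = €39,566.3014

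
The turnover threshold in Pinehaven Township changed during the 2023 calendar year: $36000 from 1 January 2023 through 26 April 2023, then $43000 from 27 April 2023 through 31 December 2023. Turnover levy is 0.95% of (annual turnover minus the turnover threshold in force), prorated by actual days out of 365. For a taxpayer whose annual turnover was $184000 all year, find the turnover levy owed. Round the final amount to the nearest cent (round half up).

1 January – 26 April 2023: 116 days, exemption $36000 → ($184000 − $36000) × 0.95% × 116/365 = $446.8384
27 April – 31 December 2023: 249 days, exemption $43000 → ($184000 − $43000) × 0.95% × 249/365 = $913.7959
Total = $1360.6342

$1360.63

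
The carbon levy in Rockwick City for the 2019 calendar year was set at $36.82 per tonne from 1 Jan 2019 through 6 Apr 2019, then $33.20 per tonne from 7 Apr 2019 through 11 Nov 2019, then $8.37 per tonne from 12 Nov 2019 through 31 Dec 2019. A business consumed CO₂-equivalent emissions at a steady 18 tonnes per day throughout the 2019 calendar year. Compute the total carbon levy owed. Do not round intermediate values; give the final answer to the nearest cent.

1 Jan – 6 Apr 2019: 96 days × 18 tonnes/day = 1,728 tonnes at $36.82/tonne → $63,624.96
7 Apr – 11 Nov 2019: 219 days × 18 tonnes/day = 3,942 tonnes at $33.20/tonne → $130,874.40
12 Nov – 31 Dec 2019: 50 days × 18 tonnes/day = 900 tonnes at $8.37/tonne → $7,533.00

$202,032.36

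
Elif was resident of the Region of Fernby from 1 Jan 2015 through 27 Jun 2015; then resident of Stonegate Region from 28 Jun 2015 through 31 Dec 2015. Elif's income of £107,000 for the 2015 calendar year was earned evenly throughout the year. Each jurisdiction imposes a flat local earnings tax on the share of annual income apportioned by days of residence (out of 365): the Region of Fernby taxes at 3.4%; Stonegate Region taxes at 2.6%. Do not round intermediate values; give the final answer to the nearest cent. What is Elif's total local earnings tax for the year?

The Region of Fernby, 1 Jan – 27 Jun 2015: 178 days → £107,000 × 3.4% × 178/365 = £1,774.1479
Stonegate Region, 28 Jun – 31 Dec 2015: 187 days → £107,000 × 2.6% × 187/365 = £1,425.2986
Total = £3,199.4466

£3,199.45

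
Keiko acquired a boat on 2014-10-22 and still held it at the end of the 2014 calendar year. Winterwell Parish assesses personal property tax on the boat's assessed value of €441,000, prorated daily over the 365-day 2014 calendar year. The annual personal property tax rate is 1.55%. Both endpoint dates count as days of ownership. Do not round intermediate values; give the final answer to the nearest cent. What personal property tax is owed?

€1,329.65

Days held (2014-10-22 to 2014-12-31): 71 out of 365
Tax = €441,000 × 1.55% × 71/365 = €1,329.6452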